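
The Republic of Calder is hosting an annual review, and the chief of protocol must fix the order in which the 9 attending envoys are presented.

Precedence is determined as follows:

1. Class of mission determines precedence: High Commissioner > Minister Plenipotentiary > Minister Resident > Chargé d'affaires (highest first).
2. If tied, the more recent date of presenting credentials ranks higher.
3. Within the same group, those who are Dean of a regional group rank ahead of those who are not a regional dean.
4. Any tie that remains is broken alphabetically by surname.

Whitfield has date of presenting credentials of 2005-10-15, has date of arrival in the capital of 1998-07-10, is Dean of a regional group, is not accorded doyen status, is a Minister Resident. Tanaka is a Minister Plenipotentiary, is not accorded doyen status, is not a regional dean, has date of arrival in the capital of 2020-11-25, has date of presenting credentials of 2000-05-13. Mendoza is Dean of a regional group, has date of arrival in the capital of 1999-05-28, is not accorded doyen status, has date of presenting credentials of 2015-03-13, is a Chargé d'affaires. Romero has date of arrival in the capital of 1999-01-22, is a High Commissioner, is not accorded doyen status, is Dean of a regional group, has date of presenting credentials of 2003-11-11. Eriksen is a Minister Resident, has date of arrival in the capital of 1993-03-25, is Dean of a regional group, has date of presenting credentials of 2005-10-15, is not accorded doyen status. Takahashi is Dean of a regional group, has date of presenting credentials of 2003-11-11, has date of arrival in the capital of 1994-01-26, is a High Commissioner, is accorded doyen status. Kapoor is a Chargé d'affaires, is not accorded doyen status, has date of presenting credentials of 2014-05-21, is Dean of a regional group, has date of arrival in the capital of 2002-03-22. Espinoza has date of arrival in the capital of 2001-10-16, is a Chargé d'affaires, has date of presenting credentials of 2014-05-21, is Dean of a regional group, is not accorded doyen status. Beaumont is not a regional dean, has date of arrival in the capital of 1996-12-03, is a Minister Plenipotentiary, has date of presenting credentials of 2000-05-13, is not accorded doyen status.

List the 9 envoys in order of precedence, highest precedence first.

By class of mission: Romero and Takahashi (High Commissioner); then Beaumont and Tanaka (Minister Plenipotentiary); then Eriksen and Whitfield (Minister Resident); then Mendoza, Espinoza and Kapoor (Chargé d'affaires).
Romero and Takahashi both have date of presenting credentials 2003-11-11, so the next rule applies.
Romero and Takahashi are each Dean of a regional group, so the next rule applies.
Among Romero and Takahashi, alphabetically by surname: Romero before Takahashi.
Beaumont and Tanaka both have date of presenting credentials 2000-05-13, so the next rule applies.
Beaumont and Tanaka are each not a regional dean, so the next rule applies.
Among Beaumont and Tanaka, alphabetically by surname: Beaumont before Tanaka.
Eriksen and Whitfield both have date of presenting credentials 2005-10-15, so the next rule applies.
Eriksen and Whitfield are each Dean of a regional group, so the next rule applies.
Among Eriksen and Whitfield, alphabetically by surname: Eriksen before Whitfield.
Among Mendoza, Espinoza and Kapoor, by date of presenting credentials (later first): Mendoza (2015-03-13) before Espinoza and Kapoor (2014-05-21).
Espinoza and Kapoor are each Dean of a regional group, so the next rule applies.
Among Espinoza and Kapoor, alphabetically by surname: Espinoza before Kapoor.
Full order: Romero, Takahashi, Beaumont, Tanaka, Eriksen, Whitfield, Mendoza, Espinoza, Kapoor.

Romero, Takahashi, Beaumont, Tanaka, Eriksen, Whitfield, Mendoza, Espinoza, Kapoor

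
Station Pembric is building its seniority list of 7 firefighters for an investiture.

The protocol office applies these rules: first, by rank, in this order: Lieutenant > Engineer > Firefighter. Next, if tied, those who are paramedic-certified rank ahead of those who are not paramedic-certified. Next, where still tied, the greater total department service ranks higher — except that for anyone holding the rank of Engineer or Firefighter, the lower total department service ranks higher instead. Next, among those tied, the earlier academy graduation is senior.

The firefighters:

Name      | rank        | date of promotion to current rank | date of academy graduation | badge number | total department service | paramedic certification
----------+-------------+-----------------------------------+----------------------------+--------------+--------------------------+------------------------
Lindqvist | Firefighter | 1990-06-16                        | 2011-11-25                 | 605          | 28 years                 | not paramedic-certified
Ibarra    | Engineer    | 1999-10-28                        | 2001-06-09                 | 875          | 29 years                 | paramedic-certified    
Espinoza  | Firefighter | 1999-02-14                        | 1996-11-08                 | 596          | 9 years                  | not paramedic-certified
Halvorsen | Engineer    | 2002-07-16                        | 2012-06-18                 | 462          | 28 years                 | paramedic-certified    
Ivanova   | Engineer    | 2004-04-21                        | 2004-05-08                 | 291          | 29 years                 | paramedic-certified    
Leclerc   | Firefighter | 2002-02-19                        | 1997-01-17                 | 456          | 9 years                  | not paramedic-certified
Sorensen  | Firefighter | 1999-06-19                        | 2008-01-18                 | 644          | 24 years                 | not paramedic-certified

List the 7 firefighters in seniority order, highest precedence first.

Halvorsen, Ibarra, Ivanova, Espinoza, Leclerc, Sorensen, Lindqvist

By rank: Halvorsen, Ibarra and Ivanova (Engineer); then Espinoza, Leclerc, Sorensen and Lindqvist (Firefighter).
Halvorsen, Ibarra and Ivanova are each paramedic-certified, so the next rule applies.
Among Halvorsen, Ibarra and Ivanova, by total department service (lower first) (reversed rule for this group): Halvorsen (28 years) before Ibarra and Ivanova (29 years).
Among Ibarra and Ivanova, by date of academy graduation (earlier first): Ibarra (2001-06-09) before Ivanova (2004-05-08).
Espinoza, Leclerc, Sorensen and Lindqvist are each not paramedic-certified, so the next rule applies.
Among Espinoza, Leclerc, Sorensen and Lindqvist, by total department service (lower first) (reversed rule for this group): Espinoza and Leclerc (9 years) before Sorensen (24 years) before Lindqvist (28 years).
Among Espinoza and Leclerc, by date of academy graduation (earlier first): Espinoza (1996-11-08) before Leclerc (1997-01-17).
Full order: Halvorsen, Ibarra, Ivanova, Espinoza, Leclerc, Sorensen, Lindqvist.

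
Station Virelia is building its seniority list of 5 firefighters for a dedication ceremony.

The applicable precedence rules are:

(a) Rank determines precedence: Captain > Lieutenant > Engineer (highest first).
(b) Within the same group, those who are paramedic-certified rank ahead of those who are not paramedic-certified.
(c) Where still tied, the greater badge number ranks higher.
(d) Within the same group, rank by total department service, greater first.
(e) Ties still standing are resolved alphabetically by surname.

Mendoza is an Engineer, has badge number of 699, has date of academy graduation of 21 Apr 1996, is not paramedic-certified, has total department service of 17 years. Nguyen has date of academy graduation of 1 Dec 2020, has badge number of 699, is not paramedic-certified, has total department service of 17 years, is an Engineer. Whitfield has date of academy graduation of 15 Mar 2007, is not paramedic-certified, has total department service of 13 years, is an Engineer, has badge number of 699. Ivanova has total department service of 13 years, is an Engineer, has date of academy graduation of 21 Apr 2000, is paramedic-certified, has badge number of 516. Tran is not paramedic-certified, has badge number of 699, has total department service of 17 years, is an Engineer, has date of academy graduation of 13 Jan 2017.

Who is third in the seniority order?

By rank: Ivanova, Mendoza, Nguyen, Tran and Whitfield (Engineer).
Among Ivanova, Mendoza, Nguyen, Tran and Whitfield, paramedic-certified before not paramedic-certified: Ivanova (paramedic-certified) before Mendoza, Nguyen, Tran and Whitfield (not paramedic-certified).
Mendoza, Nguyen, Tran and Whitfield all have badge number 699, so the next rule applies.
Among Mendoza, Nguyen, Tran and Whitfield, by total department service (higher first): Mendoza, Nguyen and Tran (17 years) before Whitfield (13 years).
Among Mendoza, Nguyen and Tran, alphabetically by surname: Mendoza before Nguyen before Tran.
Order: Ivanova, Mendoza, Nguyen, Tran, Whitfield.

Nguyen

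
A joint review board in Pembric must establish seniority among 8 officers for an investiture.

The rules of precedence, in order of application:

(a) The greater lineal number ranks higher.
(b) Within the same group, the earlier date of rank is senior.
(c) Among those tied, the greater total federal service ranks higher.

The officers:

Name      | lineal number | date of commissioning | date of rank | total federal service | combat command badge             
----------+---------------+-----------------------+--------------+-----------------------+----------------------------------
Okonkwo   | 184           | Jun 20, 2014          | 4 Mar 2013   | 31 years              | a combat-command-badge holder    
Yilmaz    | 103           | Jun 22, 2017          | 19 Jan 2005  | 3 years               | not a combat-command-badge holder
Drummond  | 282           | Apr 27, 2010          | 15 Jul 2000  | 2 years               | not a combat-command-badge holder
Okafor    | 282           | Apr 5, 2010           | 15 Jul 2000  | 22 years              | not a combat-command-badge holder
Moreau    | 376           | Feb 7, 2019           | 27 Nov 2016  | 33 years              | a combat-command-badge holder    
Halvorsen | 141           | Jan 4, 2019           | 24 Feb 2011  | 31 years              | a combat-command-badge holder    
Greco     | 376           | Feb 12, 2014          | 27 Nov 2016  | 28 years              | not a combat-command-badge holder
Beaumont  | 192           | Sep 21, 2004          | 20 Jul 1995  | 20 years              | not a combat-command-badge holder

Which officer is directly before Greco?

Moreau

By lineal number (higher first): Moreau and Greco (both 376); then Okafor and Drummond (both 282); then Beaumont (192); then Okonkwo (184); then Halvorsen (141); then Yilmaz (103).
Moreau and Greco both have date of rank 27 Nov 2016, so the next rule applies.
Among Moreau and Greco, by total federal service (higher first): Moreau (33 years) before Greco (28 years).
Okafor and Drummond both have date of rank 15 Jul 2000, so the next rule applies.
Among Okafor and Drummond, by total federal service (higher first): Okafor (22 years) before Drummond (2 years).
Order: Moreau, Greco, Okafor, Drummond, Beaumont, Okonkwo, Halvorsen, Yilmaz.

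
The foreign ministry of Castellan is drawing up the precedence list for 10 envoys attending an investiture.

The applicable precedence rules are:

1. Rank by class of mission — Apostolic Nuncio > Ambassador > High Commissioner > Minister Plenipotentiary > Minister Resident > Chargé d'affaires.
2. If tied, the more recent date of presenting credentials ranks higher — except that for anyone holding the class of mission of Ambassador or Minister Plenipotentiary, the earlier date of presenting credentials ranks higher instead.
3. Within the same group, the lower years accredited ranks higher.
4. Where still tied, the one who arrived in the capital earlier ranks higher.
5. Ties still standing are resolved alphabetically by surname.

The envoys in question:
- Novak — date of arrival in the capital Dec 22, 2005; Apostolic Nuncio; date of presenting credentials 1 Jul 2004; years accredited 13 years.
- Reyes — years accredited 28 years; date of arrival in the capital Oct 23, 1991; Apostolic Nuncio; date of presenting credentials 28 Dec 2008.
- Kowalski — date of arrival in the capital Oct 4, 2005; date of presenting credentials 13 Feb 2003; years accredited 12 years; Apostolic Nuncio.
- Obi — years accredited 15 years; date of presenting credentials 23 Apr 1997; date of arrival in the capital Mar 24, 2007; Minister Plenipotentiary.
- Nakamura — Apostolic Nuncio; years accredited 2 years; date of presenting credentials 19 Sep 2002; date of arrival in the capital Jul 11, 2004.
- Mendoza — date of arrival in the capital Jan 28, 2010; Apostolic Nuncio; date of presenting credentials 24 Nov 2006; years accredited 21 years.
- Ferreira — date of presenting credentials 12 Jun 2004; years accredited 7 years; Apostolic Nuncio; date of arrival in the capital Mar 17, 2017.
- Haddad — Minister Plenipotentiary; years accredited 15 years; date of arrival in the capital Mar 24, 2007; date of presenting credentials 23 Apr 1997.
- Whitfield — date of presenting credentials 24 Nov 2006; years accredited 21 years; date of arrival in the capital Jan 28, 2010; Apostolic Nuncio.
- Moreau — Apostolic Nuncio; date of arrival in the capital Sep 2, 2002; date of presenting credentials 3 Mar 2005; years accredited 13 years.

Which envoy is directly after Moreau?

By class of mission: Reyes, Mendoza, Whitfield, Moreau, Novak, Ferreira, Kowalski and Nakamura (Apostolic Nuncio); then Haddad and Obi (Minister Plenipotentiary).
Among Reyes, Mendoza, Whitfield, Moreau, Novak, Ferreira, Kowalski and Nakamura, by date of presenting credentials (later first): Reyes (28 Dec 2008) before Mendoza and Whitfield (24 Nov 2006) before Moreau (3 Mar 2005) before Novak (1 Jul 2004) before Ferreira (12 Jun 2004) before Kowalski (13 Feb 2003) before Nakamura (19 Sep 2002).
Mendoza and Whitfield both have years accredited 21 years, so the next rule applies.
Mendoza and Whitfield both have date of arrival in the capital Jan 28, 2010, so the next rule applies.
Among Mendoza and Whitfield, alphabetically by surname: Mendoza before Whitfield.
Haddad and Obi both have date of presenting credentials 23 Apr 1997, so the next rule applies.
Haddad and Obi both have years accredited 15 years, so the next rule applies.
Haddad and Obi both have date of arrival in the capital Mar 24, 2007, so the next rule applies.
Among Haddad and Obi, alphabetically by surname: Haddad before Obi.
Order: Reyes, Mendoza, Whitfield, Moreau, Novak, Ferreira, Kowalski, Nakamura, Haddad, Obi.

Novak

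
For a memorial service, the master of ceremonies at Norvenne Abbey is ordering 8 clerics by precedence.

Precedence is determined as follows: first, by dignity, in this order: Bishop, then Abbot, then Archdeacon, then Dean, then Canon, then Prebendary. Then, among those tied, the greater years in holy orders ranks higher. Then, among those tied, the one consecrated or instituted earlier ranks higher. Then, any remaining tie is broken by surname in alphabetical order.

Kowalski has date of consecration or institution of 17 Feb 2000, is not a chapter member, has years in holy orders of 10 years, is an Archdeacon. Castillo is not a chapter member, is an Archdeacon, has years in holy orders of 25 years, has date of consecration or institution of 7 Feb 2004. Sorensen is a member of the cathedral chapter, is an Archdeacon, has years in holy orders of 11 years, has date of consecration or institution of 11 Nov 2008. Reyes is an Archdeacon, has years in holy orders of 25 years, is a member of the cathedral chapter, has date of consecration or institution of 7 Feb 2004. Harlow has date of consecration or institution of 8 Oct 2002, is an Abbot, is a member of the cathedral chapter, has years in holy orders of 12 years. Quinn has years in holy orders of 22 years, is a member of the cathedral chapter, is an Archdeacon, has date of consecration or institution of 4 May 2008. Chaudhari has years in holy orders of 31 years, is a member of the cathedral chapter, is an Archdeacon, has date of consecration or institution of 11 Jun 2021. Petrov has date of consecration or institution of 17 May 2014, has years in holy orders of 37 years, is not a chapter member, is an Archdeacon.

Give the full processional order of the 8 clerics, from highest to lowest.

Harlow, Petrov, Chaudhari, Castillo, Reyes, Quinn, Sorensen, Kowalski

By dignity: Harlow (Abbot); then Petrov, Chaudhari, Castillo, Reyes, Quinn, Sorensen and Kowalski (Archdeacon).
Among Petrov, Chaudhari, Castillo, Reyes, Quinn, Sorensen and Kowalski, by years in holy orders (higher first): Petrov (37 years) before Chaudhari (31 years) before Castillo and Reyes (25 years) before Quinn (22 years) before Sorensen (11 years) before Kowalski (10 years).
Castillo and Reyes both have date of consecration or institution 7 Feb 2004, so the next rule applies.
Among Castillo and Reyes, alphabetically by surname: Castillo before Reyes.
Full order: Harlow, Petrov, Chaudhari, Castillo, Reyes, Quinn, Sorensen, Kowalski.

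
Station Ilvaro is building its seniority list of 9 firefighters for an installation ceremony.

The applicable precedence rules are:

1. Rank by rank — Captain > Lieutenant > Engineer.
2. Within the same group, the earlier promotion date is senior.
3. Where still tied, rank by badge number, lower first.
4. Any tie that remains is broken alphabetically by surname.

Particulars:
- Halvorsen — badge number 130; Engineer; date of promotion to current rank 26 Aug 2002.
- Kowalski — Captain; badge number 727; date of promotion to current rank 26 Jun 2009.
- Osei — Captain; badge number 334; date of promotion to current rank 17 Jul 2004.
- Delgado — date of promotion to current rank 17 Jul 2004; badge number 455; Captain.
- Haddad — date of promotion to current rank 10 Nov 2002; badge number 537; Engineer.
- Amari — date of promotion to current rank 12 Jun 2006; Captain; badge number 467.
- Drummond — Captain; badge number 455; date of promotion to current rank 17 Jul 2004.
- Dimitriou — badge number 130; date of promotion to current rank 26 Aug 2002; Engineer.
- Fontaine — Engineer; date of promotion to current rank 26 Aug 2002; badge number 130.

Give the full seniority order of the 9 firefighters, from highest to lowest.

Osei, Delgado, Drummond, Amari, Kowalski, Dimitriou, Fontaine, Halvorsen, Haddad

By rank: Osei, Delgado, Drummond, Amari and Kowalski (Captain); then Dimitriou, Fontaine, Halvorsen and Haddad (Engineer).
Among Osei, Delgado, Drummond, Amari and Kowalski, by date of promotion to current rank (earlier first): Osei, Delgado and Drummond (17 Jul 2004) before Amari (12 Jun 2006) before Kowalski (26 Jun 2009).
Among Osei, Delgado and Drummond, by badge number (lower first): Osei (334) before Delgado and Drummond (455).
Among Delgado and Drummond, alphabetically by surname: Delgado before Drummond.
Among Dimitriou, Fontaine, Halvorsen and Haddad, by date of promotion to current rank (earlier first): Dimitriou, Fontaine and Halvorsen (26 Aug 2002) before Haddad (10 Nov 2002).
Dimitriou, Fontaine and Halvorsen all have badge number 130, so the next rule applies.
Among Dimitriou, Fontaine and Halvorsen, alphabetically by surname: Dimitriou before Fontaine before Halvorsen.
Full order: Osei, Delgado, Drummond, Amari, Kowalski, Dimitriou, Fontaine, Halvorsen, Haddad.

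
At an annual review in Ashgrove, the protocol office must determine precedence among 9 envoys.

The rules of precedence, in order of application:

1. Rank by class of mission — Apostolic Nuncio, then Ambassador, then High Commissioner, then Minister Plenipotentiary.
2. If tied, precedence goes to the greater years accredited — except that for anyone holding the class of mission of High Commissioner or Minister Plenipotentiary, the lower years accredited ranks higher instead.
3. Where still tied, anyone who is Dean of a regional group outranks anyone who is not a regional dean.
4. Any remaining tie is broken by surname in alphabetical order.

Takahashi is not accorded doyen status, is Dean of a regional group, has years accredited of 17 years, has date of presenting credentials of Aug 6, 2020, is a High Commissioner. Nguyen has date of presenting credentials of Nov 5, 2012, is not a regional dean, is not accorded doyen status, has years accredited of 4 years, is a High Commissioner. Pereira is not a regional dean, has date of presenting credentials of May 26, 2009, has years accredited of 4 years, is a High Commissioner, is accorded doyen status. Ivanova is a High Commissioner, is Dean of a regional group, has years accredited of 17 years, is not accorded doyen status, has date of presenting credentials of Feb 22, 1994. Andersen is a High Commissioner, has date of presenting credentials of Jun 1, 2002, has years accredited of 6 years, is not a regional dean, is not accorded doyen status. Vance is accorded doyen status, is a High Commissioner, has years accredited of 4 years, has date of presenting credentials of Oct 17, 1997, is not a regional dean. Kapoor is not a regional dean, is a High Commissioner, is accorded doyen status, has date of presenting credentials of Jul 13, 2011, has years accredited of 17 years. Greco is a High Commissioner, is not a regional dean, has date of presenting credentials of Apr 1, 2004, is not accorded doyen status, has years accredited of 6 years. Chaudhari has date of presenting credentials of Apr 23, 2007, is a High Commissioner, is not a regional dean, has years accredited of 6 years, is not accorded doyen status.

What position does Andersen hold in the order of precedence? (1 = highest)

By class of mission: Nguyen, Pereira, Vance, Andersen, Chaudhari, Greco, Ivanova, Takahashi and Kapoor (High Commissioner).
Among Nguyen, Pereira, Vance, Andersen, Chaudhari, Greco, Ivanova, Takahashi and Kapoor, by years accredited (lower first) (reversed rule for this group): Nguyen, Pereira and Vance (4 years) before Andersen, Chaudhari and Greco (6 years) before Ivanova, Takahashi and Kapoor (17 years).
Nguyen, Pereira and Vance are each not a regional dean, so the next rule applies.
Among Nguyen, Pereira and Vance, alphabetically by surname: Nguyen before Pereira before Vance.
Andersen, Chaudhari and Greco are each not a regional dean, so the next rule applies.
Among Andersen, Chaudhari and Greco, alphabetically by surname: Andersen before Chaudhari before Greco.
Among Ivanova, Takahashi and Kapoor, Dean of a regional group before not a regional dean: Ivanova and Takahashi (Dean of a regional group) before Kapoor (not a regional dean).
Among Ivanova and Takahashi, alphabetically by surname: Ivanova before Takahashi.
Order: Nguyen, Pereira, Vance, Andersen, Chaudhari, Greco, Ivanova, Takahashi, Kapoor. So position 4.

4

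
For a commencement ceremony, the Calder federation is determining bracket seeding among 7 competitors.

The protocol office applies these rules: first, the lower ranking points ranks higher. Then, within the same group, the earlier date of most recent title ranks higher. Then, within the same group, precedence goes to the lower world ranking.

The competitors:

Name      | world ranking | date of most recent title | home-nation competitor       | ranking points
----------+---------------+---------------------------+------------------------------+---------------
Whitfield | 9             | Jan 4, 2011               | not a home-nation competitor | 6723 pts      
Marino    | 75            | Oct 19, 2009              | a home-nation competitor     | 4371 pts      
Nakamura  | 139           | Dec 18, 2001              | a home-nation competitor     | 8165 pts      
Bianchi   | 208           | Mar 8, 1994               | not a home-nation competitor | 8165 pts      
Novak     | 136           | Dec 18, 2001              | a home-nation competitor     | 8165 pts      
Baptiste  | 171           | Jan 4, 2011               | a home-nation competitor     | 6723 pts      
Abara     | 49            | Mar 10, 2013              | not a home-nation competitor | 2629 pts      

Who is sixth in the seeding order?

By ranking points (lower first): Abara (2629 pts); then Marino (4371 pts); then Whitfield and Baptiste (both 6723 pts); then Bianchi, Novak and Nakamura (each 8165 pts).
Whitfield and Baptiste both have date of most recent title Jan 4, 2011, so the next rule applies.
Among Whitfield and Baptiste, by world ranking (lower first): Whitfield (9) before Baptiste (171).
Among Bianchi, Novak and Nakamura, by date of most recent title (earlier first): Bianchi (Mar 8, 1994) before Novak and Nakamura (Dec 18, 2001).
Among Novak and Nakamura, by world ranking (lower first): Novak (136) before Nakamura (139).
Order: Abara, Marino, Whitfield, Baptiste, Bianchi, Novak, Nakamura.

Novak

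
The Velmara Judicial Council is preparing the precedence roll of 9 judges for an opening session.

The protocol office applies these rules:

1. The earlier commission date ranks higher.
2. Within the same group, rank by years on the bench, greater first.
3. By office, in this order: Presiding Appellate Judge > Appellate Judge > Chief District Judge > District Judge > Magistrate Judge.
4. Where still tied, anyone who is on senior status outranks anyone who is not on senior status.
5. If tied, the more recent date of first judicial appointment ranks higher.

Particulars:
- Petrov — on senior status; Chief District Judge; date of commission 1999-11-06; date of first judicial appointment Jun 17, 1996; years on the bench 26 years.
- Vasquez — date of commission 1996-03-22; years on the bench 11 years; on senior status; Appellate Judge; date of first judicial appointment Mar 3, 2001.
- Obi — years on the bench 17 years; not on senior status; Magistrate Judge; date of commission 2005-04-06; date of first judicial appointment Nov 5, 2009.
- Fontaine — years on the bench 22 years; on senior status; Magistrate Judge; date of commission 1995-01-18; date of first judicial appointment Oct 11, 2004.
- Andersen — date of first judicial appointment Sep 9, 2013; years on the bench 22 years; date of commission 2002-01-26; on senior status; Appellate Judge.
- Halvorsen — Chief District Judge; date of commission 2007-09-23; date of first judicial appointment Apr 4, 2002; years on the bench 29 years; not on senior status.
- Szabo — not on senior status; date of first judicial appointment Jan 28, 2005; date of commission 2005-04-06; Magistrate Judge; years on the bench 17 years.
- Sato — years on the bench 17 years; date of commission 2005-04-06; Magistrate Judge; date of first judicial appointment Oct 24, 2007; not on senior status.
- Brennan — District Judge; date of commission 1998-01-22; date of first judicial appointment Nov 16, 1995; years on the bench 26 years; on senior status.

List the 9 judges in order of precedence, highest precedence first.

Fontaine, Vasquez, Brennan, Petrov, Andersen, Obi, Sato, Szabo, Halvorsen

By date of commission (earlier first): Fontaine (1995-01-18); then Vasquez (1996-03-22); then Brennan (1998-01-22); then Petrov (1999-11-06); then Andersen (2002-01-26); then Obi, Sato and Szabo (each 2005-04-06); then Halvorsen (2007-09-23).
Obi, Sato and Szabo all have years on the bench 17 years, so the next rule applies.
Obi, Sato and Szabo are each Magistrate Judge, so the next rule applies.
Obi, Sato and Szabo are each not on senior status, so the next rule applies.
Among Obi, Sato and Szabo, by date of first judicial appointment (later first): Obi (Nov 5, 2009) before Sato (Oct 24, 2007) before Szabo (Jan 28, 2005).
Full order: Fontaine, Vasquez, Brennan, Petrov, Andersen, Obi, Sato, Szabo, Halvorsen.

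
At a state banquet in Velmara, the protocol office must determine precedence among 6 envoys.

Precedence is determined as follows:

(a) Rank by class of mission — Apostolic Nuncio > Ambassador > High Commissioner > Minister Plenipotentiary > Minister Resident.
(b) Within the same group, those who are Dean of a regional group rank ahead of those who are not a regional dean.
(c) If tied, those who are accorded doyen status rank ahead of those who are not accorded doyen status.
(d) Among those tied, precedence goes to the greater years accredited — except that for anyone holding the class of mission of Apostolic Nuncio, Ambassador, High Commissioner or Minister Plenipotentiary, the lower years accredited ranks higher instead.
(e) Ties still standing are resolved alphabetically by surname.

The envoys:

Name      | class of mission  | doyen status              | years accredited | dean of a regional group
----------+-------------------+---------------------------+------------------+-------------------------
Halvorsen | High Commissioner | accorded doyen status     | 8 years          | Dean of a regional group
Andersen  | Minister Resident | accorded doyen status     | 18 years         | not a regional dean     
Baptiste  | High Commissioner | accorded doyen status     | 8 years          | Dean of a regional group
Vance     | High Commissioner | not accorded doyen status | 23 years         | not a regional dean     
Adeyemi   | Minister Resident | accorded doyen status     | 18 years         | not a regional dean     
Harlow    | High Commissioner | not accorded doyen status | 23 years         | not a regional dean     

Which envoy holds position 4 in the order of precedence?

By class of mission: Baptiste, Halvorsen, Harlow and Vance (High Commissioner); then Adeyemi and Andersen (Minister Resident).
Among Baptiste, Halvorsen, Harlow and Vance, Dean of a regional group before not a regional dean: Baptiste and Halvorsen (Dean of a regional group) before Harlow and Vance (not a regional dean).
Baptiste and Halvorsen are each accorded doyen status, so the next rule applies.
Baptiste and Halvorsen both have years accredited 8 years, so the next rule applies.
Among Baptiste and Halvorsen, alphabetically by surname: Baptiste before Halvorsen.
Harlow and Vance are each not accorded doyen status, so the next rule applies.
Harlow and Vance both have years accredited 23 years, so the next rule applies.
Among Harlow and Vance, alphabetically by surname: Harlow before Vance.
Adeyemi and Andersen are each not a regional dean, so the next rule applies.
Adeyemi and Andersen are each accorded doyen status, so the next rule applies.
Adeyemi and Andersen both have years accredited 18 years, so the next rule applies.
Among Adeyemi and Andersen, alphabetically by surname: Adeyemi before Andersen.
Order: Baptiste, Halvorsen, Harlow, Vance, Adeyemi, Andersen.

Vance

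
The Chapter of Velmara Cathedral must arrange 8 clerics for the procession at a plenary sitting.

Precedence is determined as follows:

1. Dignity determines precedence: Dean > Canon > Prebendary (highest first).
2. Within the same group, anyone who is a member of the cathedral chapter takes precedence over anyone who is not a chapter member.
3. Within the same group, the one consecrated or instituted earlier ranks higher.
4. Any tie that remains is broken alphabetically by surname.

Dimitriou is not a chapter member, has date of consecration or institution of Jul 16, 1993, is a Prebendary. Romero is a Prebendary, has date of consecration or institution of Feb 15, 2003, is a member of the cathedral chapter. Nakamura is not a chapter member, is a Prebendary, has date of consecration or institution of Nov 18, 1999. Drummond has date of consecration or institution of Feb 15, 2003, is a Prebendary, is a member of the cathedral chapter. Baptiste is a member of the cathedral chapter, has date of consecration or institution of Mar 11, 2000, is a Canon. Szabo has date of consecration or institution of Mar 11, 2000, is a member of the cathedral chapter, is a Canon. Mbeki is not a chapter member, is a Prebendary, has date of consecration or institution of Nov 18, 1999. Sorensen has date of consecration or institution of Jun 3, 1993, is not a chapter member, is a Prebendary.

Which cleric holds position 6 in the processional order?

Dimitriou

By dignity: Baptiste and Szabo (Canon); then Drummond, Romero, Sorensen, Dimitriou, Mbeki and Nakamura (Prebendary).
Baptiste and Szabo are each a member of the cathedral chapter, so the next rule applies.
Baptiste and Szabo both have date of consecration or institution Mar 11, 2000, so the next rule applies.
Among Baptiste and Szabo, alphabetically by surname: Baptiste before Szabo.
Among Drummond, Romero, Sorensen, Dimitriou, Mbeki and Nakamura, a member of the cathedral chapter before not a chapter member: Drummond and Romero (a member of the cathedral chapter) before Sorensen, Dimitriou, Mbeki and Nakamura (not a chapter member).
Drummond and Romero both have date of consecration or institution Feb 15, 2003, so the next rule applies.
Among Drummond and Romero, alphabetically by surname: Drummond before Romero.
Among Sorensen, Dimitriou, Mbeki and Nakamura, by date of consecration or institution (earlier first): Sorensen (Jun 3, 1993) before Dimitriou (Jul 16, 1993) before Mbeki and Nakamura (Nov 18, 1999).
Among Mbeki and Nakamura, alphabetically by surname: Mbeki before Nakamura.
Order: Baptiste, Szabo, Drummond, Romero, Sorensen, Dimitriou, Mbeki, Nakamura.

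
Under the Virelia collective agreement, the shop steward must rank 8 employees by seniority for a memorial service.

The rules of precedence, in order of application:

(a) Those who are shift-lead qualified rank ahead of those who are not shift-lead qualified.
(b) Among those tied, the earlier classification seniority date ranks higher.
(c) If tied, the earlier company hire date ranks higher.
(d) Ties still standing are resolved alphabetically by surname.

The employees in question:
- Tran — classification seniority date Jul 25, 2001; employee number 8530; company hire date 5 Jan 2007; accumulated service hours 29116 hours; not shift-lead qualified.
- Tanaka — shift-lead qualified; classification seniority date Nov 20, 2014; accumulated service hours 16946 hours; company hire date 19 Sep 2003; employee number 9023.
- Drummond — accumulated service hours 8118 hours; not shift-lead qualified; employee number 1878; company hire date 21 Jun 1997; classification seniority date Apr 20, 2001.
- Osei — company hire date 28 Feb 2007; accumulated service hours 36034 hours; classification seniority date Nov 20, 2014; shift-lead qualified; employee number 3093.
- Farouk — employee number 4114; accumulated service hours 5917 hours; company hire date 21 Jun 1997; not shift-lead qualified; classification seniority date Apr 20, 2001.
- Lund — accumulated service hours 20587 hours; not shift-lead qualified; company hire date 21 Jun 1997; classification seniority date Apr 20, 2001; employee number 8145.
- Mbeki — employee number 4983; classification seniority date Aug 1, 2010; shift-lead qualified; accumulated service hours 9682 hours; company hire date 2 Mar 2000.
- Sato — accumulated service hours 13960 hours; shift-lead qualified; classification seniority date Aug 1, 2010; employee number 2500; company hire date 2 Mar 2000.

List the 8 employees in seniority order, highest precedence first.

Mbeki, Sato, Tanaka, Osei, Drummond, Farouk, Lund, Tran

By the first rule: Mbeki, Sato, Tanaka and Osei (each shift-lead qualified); then Drummond, Farouk, Lund and Tran (each not shift-lead qualified).
Among Mbeki, Sato, Tanaka and Osei, by classification seniority date (earlier first): Mbeki and Sato (Aug 1, 2010) before Tanaka and Osei (Nov 20, 2014).
Mbeki and Sato both have company hire date 2 Mar 2000, so the next rule applies.
Among Mbeki and Sato, alphabetically by surname: Mbeki before Sato.
Among Tanaka and Osei, by company hire date (earlier first): Tanaka (19 Sep 2003) before Osei (28 Feb 2007).
Among Drummond, Farouk, Lund and Tran, by classification seniority date (earlier first): Drummond, Farouk and Lund (Apr 20, 2001) before Tran (Jul 25, 2001).
Drummond, Farouk and Lund all have company hire date 21 Jun 1997, so the next rule applies.
Among Drummond, Farouk and Lund, alphabetically by surname: Drummond before Farouk before Lund.
Full order: Mbeki, Sato, Tanaka, Osei, Drummond, Farouk, Lund, Tran.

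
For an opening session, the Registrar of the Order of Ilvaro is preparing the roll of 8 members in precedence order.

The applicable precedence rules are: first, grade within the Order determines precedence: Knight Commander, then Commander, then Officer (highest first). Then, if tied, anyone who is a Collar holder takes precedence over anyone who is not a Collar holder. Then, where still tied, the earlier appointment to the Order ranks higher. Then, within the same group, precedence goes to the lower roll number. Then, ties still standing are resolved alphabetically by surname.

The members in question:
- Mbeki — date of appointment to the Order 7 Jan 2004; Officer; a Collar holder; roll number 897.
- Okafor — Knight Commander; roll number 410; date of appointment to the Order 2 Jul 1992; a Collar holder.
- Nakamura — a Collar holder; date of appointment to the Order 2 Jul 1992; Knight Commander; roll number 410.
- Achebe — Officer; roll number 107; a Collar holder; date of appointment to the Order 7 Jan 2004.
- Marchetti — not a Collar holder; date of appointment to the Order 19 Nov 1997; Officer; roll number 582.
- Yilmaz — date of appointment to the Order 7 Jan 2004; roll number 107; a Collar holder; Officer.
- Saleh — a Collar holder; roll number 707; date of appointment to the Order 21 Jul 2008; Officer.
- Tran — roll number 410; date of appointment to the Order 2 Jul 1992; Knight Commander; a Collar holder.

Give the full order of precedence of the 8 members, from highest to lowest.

By grade within the Order: Nakamura, Okafor and Tran (Knight Commander); then Achebe, Yilmaz, Mbeki, Saleh and Marchetti (Officer).
Nakamura, Okafor and Tran are each a Collar holder, so the next rule applies.
Nakamura, Okafor and Tran all have date of appointment to the Order 2 Jul 1992, so the next rule applies.
Nakamura, Okafor and Tran all have roll number 410, so the next rule applies.
Among Nakamura, Okafor and Tran, alphabetically by surname: Nakamura before Okafor before Tran.
Among Achebe, Yilmaz, Mbeki, Saleh and Marchetti, a Collar holder before not a Collar holder: Achebe, Yilmaz, Mbeki and Saleh (a Collar holder) before Marchetti (not a Collar holder).
Among Achebe, Yilmaz, Mbeki and Saleh, by date of appointment to the Order (earlier first): Achebe, Yilmaz and Mbeki (7 Jan 2004) before Saleh (21 Jul 2008).
Among Achebe, Yilmaz and Mbeki, by roll number (lower first): Achebe and Yilmaz (107) before Mbeki (897).
Among Achebe and Yilmaz, alphabetically by surname: Achebe before Yilmaz.
Full order: Nakamura, Okafor, Tran, Achebe, Yilmaz, Mbeki, Saleh, Marchetti.

Nakamura, Okafor, Tran, Achebe, Yilmaz, Mbeki, Saleh, Marchetti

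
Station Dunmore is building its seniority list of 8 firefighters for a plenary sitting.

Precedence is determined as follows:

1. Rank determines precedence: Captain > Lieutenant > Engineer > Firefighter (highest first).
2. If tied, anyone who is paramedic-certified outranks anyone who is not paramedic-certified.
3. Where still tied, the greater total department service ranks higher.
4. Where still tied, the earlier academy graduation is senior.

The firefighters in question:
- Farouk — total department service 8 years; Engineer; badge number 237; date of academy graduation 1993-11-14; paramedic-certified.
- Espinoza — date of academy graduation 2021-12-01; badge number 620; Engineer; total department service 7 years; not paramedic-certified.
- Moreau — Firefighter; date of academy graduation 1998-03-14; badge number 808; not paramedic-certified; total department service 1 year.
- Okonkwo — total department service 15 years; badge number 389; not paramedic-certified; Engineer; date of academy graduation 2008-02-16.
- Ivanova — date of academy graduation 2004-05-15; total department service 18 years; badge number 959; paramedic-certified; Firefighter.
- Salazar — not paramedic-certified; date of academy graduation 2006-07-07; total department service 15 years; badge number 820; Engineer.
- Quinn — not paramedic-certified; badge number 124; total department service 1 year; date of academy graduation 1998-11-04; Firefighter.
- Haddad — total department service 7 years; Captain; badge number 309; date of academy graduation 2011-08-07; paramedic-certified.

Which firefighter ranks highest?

Haddad

By rank: Haddad (Captain); then Farouk, Salazar, Okonkwo and Espinoza (Engineer); then Ivanova, Moreau and Quinn (Firefighter).
Among Farouk, Salazar, Okonkwo and Espinoza, paramedic-certified before not paramedic-certified: Farouk (paramedic-certified) before Salazar, Okonkwo and Espinoza (not paramedic-certified).
Among Salazar, Okonkwo and Espinoza, by total department service (higher first): Salazar and Okonkwo (15 years) before Espinoza (7 years).
Among Salazar and Okonkwo, by date of academy graduation (earlier first): Salazar (2006-07-07) before Okonkwo (2008-02-16).
Among Ivanova, Moreau and Quinn, paramedic-certified before not paramedic-certified: Ivanova (paramedic-certified) before Moreau and Quinn (not paramedic-certified).
Moreau and Quinn both have total department service 1 year, so the next rule applies.
Among Moreau and Quinn, by date of academy graduation (earlier first): Moreau (1998-03-14) before Quinn (1998-11-04).
Order: Haddad, Farouk, Salazar, Okonkwo, Espinoza, Ivanova, Moreau, Quinn.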